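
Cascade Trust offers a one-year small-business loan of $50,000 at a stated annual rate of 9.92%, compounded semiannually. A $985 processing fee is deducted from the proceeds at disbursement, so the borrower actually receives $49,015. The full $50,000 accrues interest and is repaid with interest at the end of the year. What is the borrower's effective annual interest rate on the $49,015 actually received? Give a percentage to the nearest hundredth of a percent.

12.38%

Amount owed after one year: 50,000 × (1 + 0.0992/2)^2 = 50,000 × 1.101660 = $55,083.01.
Effective rate on net proceeds: 55,083.01 / 49,015 − 1 = 0.123799 = 12.38%.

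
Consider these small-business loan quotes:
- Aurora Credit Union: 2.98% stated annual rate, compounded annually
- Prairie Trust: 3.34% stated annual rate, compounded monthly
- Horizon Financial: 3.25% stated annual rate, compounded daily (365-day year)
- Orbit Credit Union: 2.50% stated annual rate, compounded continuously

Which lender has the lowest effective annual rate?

Aurora Credit Union: compounded annually, EAR = 2.980%
Prairie Trust: (1 + 0.0334/12)^12 − 1 = 3.392%
Horizon Financial: (1 + 0.0325/365)^365 − 1 = 3.303%
Orbit Credit Union: e^0.0250 − 1 = 2.532%
The lowest effective annual rate is Orbit Credit Union at 2.532%.

Orbit Credit Union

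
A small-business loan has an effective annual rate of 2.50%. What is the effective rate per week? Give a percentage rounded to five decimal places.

0.04750%

The per-week rate i satisfies (1 + i)^52 = 1 + 0.0250.
i = 1.0250^(1/52) − 1 = 0.0004750 = 0.04750%.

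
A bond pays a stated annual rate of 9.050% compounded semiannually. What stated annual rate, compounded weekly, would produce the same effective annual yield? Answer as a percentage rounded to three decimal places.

EAR = (1 + 0.09050/2)^2 − 1 = 0.092548.
Solve (1 + r/52)^52 = 1.092548: r/52 = 1.092548^(1/52) − 1 = 0.001704, so r = 0.088588 = 8.859%.

8.859%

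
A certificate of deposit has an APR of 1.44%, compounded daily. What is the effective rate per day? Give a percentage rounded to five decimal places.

With a nominal annual rate compounded daily, the periodic rate is the nominal rate divided by 365.
i = 0.0144 / 365 = 0.0000395 = 0.00395%.

0.00395%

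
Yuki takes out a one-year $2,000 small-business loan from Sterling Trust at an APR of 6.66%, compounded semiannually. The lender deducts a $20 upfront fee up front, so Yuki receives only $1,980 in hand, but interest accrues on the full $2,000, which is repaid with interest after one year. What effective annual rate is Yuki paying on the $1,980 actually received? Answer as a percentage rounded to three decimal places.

Amount owed after one year: 2,000 × (1 + 0.0666/2)^2 = 2,000 × 1.067709 = $2,135.42.
Effective rate on net proceeds: 2,135.42 / 1,980 − 1 = 0.078494 = 7.849%.

7.849%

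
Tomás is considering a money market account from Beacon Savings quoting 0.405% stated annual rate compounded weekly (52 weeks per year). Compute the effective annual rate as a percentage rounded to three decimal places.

EAR = (1 + 0.00405/52)^52 − 1.
= 1.004058 − 1 = 0.406%.

0.406%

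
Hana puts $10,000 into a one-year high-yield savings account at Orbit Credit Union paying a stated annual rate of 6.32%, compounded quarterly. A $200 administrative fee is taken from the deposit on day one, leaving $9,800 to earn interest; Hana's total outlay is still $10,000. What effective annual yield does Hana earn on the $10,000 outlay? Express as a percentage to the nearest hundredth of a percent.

Value after one year: 9,800 × (1 + 0.0632/4)^4 = 9,800 × 1.064714 = $10,434.19.
Effective yield on the $10,000 outlay: 10,434.19 / 10,000 − 1 = 0.043419 = 4.34%.

4.34%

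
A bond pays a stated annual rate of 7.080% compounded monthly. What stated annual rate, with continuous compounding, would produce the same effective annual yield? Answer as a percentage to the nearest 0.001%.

7.059%

EAR = (1 + 0.07080/12)^12 − 1 = 0.073143.
Equivalent continuous rate: r = ln(1 + 0.073143) = 0.070592 = 7.059%.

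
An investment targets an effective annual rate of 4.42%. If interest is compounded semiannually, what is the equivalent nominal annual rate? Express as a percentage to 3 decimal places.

(1 + r/2)^2 − 1 = 0.0442, so 1 + r/2 = 1.0442^(1/2).
r/2 = 0.021861, so r = 0.043722 = 4.372%.

4.372%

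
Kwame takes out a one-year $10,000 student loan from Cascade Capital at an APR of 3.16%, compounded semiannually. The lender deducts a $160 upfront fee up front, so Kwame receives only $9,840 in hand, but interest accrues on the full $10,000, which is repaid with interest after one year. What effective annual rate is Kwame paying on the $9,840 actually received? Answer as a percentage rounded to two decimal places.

Amount owed after one year: 10,000 × (1 + 0.0316/2)^2 = 10,000 × 1.031850 = $10,318.50.
Effective rate on net proceeds: 10,318.50 / 9,840 − 1 = 0.048628 = 4.86%.

4.86%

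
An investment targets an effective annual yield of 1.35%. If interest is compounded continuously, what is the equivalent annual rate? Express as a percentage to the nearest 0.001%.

1.341%

Continuous: nominal r satisfies e^r − 1 = 0.0135.
r = ln(1 + 0.0135) = ln(1.0135) = 0.013410 = 1.341%.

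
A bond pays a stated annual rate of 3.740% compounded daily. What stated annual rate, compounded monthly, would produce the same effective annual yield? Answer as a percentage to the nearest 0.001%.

EAR = (1 + 0.03740/365)^365 − 1 = 0.038106.
Solve (1 + r/12)^12 = 1.038106: r/12 = 1.038106^(1/12) − 1 = 0.003121, so r = 0.037456 = 3.746%.

3.746%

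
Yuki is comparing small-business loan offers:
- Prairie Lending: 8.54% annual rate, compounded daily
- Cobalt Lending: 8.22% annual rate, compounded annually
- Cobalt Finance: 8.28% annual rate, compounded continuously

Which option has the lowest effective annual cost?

Cobalt Lending

Prairie Lending: (1 + 0.0854/365)^365 − 1 = 8.914%
Cobalt Lending: compounded annually, EAR = 8.220%
Cobalt Finance: e^0.0828 − 1 = 8.632%
The lowest effective annual rate is Cobalt Lending at 8.220%.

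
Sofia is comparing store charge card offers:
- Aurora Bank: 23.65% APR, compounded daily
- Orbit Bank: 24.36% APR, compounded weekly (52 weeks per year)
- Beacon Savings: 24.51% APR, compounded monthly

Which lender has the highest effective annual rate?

Aurora Bank: (1 + 0.2365/365)^365 − 1 = 26.671%
Orbit Bank: (1 + 0.2436/52)^52 − 1 = 27.511%
Beacon Savings: (1 + 0.2451/12)^12 − 1 = 27.460%
The highest effective annual rate is Orbit Bank at 27.511%.

Orbit Bank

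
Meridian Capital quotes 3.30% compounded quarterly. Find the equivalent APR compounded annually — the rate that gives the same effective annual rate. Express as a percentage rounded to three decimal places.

3.341%

EAR = (1 + 0.0330/4)^4 − 1 = 0.033411.
Compounded annually, the equivalent nominal rate is the EAR itself: 3.341%.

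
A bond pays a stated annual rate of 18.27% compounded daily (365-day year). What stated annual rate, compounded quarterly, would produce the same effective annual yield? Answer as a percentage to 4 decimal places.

EAR = (1 + 0.1827/365)^365 − 1 = 0.200399.
Solve (1 + r/4)^4 = 1.200399: r/4 = 1.200399^(1/4) − 1 = 0.046722, so r = 0.186889 = 18.6889%.

18.6889%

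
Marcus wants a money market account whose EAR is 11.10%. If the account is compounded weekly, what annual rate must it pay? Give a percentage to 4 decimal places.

10.5367%

(1 + r/52)^52 − 1 = 0.1110, so 1 + r/52 = 1.1110^(1/52).
r/52 = 0.002026, so r = 0.105367 = 10.5367%.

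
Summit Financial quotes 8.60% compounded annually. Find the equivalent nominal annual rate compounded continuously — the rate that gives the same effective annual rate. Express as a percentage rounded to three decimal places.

Compounded annually, EAR = nominal = 0.086000.
Equivalent continuous rate: r = ln(1 + 0.086000) = 0.082501 = 8.250%.

8.250%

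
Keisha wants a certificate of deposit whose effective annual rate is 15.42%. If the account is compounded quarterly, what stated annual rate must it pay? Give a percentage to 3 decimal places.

(1 + r/4)^4 − 1 = 0.1542, so 1 + r/4 = 1.1542^(1/4).
r/4 = 0.036502, so r = 0.146009 = 14.601%.

14.601%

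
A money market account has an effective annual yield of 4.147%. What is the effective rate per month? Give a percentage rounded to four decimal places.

0.3392%

The per-month rate i satisfies (1 + i)^12 = 1 + 0.04147.
i = 1.04147^(1/12) − 1 = 0.0033918 = 0.3392%.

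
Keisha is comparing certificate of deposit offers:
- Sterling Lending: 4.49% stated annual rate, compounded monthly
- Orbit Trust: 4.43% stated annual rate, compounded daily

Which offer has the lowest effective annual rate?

Sterling Lending: (1 + 0.0449/12)^12 − 1 = 4.584%
Orbit Trust: (1 + 0.0443/365)^365 − 1 = 4.529%
The lowest effective annual rate is Orbit Trust at 4.529%.

Orbit Trust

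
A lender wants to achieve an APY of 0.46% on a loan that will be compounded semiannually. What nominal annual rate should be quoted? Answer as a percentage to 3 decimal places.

(1 + r/2)^2 − 1 = 0.0046, so 1 + r/2 = 1.0046^(1/2).
r/2 = 0.002297, so r = 0.004595 = 0.459%.

0.459%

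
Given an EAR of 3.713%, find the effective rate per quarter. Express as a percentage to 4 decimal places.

0.9156%

The per-quarter rate i satisfies (1 + i)^4 = 1 + 0.03713.
i = 1.03713^(1/4) − 1 = 0.0091560 = 0.9156%.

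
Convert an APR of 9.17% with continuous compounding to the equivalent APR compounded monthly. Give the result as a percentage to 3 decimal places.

EAR under continuous compounding: e^0.0917 − 1 = 0.096036.
Solve (1 + r/12)^12 = 1.096036: r/12 = 1.096036^(1/12) − 1 = 0.007671, so r = 0.092051 = 9.205%.

9.205%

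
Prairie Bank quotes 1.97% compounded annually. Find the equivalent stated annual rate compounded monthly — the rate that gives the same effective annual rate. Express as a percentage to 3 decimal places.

1.952%

Compounded annually, EAR = nominal = 0.019700.
Solve (1 + r/12)^12 = 1.019700: r/12 = 1.019700^(1/12) − 1 = 0.001627, so r = 0.019524 = 1.952%.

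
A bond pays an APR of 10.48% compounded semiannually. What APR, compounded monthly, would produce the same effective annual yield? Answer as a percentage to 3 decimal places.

EAR = (1 + 0.1048/2)^2 − 1 = 0.107546.
Solve (1 + r/12)^12 = 1.107546: r/12 = 1.107546^(1/12) − 1 = 0.008549, so r = 0.102583 = 10.258%.

10.258%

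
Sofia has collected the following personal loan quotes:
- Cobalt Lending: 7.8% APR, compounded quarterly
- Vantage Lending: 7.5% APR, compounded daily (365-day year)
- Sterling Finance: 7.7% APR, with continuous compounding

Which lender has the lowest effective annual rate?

Vantage Lending

Cobalt Lending: (1 + 0.078/4)^4 − 1 = 8.031%
Vantage Lending: (1 + 0.075/365)^365 − 1 = 7.788%
Sterling Finance: e^0.077 − 1 = 8.004%
The lowest effective annual rate is Vantage Lending at 7.788%.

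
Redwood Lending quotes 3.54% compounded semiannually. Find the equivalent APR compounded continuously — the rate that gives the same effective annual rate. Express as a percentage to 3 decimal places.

EAR = (1 + 0.0354/2)^2 − 1 = 0.035713.
Equivalent continuous rate: r = ln(1 + 0.035713) = 0.035090 = 3.509%.

3.509%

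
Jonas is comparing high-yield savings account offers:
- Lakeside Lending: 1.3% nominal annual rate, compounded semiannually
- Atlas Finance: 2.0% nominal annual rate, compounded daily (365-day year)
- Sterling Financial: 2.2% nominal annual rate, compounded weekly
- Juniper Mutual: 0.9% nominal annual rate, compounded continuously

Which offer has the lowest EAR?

Lakeside Lending: (1 + 0.013/2)^2 − 1 = 1.304%
Atlas Finance: (1 + 0.020/365)^365 − 1 = 2.020%
Sterling Financial: (1 + 0.022/52)^52 − 1 = 2.224%
Juniper Mutual: e^0.009 − 1 = 0.904%
The lowest effective annual rate is Juniper Mutual at 0.904%.

Juniper Mutual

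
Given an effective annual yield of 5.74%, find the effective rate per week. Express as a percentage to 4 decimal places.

0.1074%

The per-week rate i satisfies (1 + i)^52 = 1 + 0.0574.
i = 1.0574^(1/52) − 1 = 0.0010739 = 0.1074%.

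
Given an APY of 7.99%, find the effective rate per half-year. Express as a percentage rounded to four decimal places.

3.9182%

The per-half-year rate i satisfies (1 + i)^2 = 1 + 0.0799.
i = 1.0799^(1/2) − 1 = 0.0391824 = 3.9182%.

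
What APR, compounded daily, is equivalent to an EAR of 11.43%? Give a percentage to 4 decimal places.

(1 + r/365)^365 − 1 = 0.1143, so 1 + r/365 = 1.1143^(1/365).
r/365 = 0.000297, so r = 0.108242 = 10.8242%.

10.8242%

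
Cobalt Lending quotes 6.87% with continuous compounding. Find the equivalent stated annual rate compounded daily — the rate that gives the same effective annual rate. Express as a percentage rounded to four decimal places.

6.8706%

EAR under continuous compounding: e^0.0687 − 1 = 0.071115.
Solve (1 + r/365)^365 = 1.071115: r/365 = 1.071115^(1/365) − 1 = 0.000188, so r = 0.068706 = 6.8706%.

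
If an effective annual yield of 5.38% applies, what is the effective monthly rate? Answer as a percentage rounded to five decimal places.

The per-month rate i satisfies (1 + i)^12 = 1 + 0.0538.
i = 1.0538^(1/12) − 1 = 0.0043764 = 0.43764%.

0.43764%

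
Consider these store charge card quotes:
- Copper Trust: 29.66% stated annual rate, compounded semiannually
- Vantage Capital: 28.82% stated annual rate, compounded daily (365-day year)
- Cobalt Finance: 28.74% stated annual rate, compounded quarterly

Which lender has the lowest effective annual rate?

Copper Trust: (1 + 0.2966/2)^2 − 1 = 31.859%
Vantage Capital: (1 + 0.2882/365)^365 − 1 = 33.387%
Cobalt Finance: (1 + 0.2874/4)^4 − 1 = 31.988%
The lowest effective annual rate is Copper Trust at 31.859%.

Copper Trust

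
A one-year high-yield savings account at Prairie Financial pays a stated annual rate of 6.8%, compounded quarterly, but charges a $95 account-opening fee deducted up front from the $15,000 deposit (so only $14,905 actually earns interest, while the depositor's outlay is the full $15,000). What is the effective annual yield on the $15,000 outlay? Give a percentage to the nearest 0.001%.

6.298%

Value after one year: 14,905 × (1 + 0.068/4)^4 = 14,905 × 1.069754 = $15,944.68.
Effective yield on the $15,000 outlay: 15,944.68 / 15,000 − 1 = 0.062979 = 6.298%.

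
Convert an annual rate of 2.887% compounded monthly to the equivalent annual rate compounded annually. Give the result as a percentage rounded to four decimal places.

2.9255%

EAR = (1 + 0.02887/12)^12 − 1 = 0.029255.
Compounded annually, the equivalent nominal rate is the EAR itself: 2.9255%.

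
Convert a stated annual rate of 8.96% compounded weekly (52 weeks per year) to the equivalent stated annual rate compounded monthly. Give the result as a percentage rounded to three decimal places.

8.986%

EAR = (1 + 0.0896/52)^52 − 1 = 0.093652.
Solve (1 + r/12)^12 = 1.093652: r/12 = 1.093652^(1/12) − 1 = 0.007488, so r = 0.089858 = 8.986%.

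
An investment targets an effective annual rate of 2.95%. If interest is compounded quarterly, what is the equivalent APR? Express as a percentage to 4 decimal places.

2.9179%

(1 + r/4)^4 − 1 = 0.0295, so 1 + r/4 = 1.0295^(1/4).
r/4 = 0.007295, so r = 0.029179 = 2.9179%.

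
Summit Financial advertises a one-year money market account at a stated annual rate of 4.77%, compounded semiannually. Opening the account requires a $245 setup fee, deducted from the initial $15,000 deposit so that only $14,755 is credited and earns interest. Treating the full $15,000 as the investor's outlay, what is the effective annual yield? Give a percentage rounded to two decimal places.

Value after one year: 14,755 × (1 + 0.0477/2)^2 = 14,755 × 1.048269 = $15,467.21.
Effective yield on the $15,000 outlay: 15,467.21 / 15,000 − 1 = 0.031147 = 3.11%.

3.11%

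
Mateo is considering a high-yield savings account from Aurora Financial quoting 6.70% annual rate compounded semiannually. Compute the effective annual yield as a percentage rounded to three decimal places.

EAR = (1 + 0.0670/2)^2 − 1.
= 1.068122 − 1 = 6.812%.

6.812%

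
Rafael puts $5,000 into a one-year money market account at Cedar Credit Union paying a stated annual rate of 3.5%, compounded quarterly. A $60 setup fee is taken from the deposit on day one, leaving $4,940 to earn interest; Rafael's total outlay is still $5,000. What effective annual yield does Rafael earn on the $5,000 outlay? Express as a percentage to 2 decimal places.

Value after one year: 4,940 × (1 + 0.035/4)^4 = 4,940 × 1.035462 = $5,115.18.
Effective yield on the $5,000 outlay: 5,115.18 / 5,000 − 1 = 0.023037 = 2.30%.

2.30%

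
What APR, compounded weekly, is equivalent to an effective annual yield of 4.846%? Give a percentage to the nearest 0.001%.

(1 + r/52)^52 − 1 = 0.04846, so 1 + r/52 = 1.04846^(1/52).
r/52 = 0.000910, so r = 0.047344 = 4.734%.

4.734%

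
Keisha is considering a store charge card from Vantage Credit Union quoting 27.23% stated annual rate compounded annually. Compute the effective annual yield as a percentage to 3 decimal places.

Annual compounding means the effective rate equals the nominal rate: 27.230%.

27.230%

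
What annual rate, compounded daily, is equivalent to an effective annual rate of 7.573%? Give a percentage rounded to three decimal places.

7.301%

(1 + r/365)^365 − 1 = 0.07573, so 1 + r/365 = 1.07573^(1/365).
r/365 = 0.000200, so r = 0.073007 = 7.301%.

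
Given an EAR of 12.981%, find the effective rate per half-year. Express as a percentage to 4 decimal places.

6.2925%

The per-half-year rate i satisfies (1 + i)^2 = 1 + 0.12981.
i = 1.12981^(1/2) − 1 = 0.0629252 = 6.2925%.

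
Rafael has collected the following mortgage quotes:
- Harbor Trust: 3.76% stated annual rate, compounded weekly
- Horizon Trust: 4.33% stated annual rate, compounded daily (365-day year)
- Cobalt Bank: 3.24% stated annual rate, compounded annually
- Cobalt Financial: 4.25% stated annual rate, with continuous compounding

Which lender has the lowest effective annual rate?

Cobalt Bank

Harbor Trust: (1 + 0.0376/52)^52 − 1 = 3.830%
Horizon Trust: (1 + 0.0433/365)^365 − 1 = 4.425%
Cobalt Bank: compounded annually, EAR = 3.240%
Cobalt Financial: e^0.0425 − 1 = 4.342%
The lowest effective annual rate is Cobalt Bank at 3.240%.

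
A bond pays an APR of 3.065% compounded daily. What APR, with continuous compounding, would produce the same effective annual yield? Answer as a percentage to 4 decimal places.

3.0649%

EAR = (1 + 0.03065/365)^365 − 1 = 0.031123.
Equivalent continuous rate: r = ln(1 + 0.031123) = 0.030649 = 3.0649%.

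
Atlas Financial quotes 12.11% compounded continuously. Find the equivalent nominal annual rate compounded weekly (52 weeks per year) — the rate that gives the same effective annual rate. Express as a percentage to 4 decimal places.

12.1241%

EAR under continuous compounding: e^0.1211 − 1 = 0.128738.
Solve (1 + r/52)^52 = 1.128738: r/52 = 1.128738^(1/52) − 1 = 0.002332, so r = 0.121241 = 12.1241%.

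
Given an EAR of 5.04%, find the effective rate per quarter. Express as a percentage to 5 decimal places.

The per-quarter rate i satisfies (1 + i)^4 = 1 + 0.0504.
i = 1.0504^(1/4) − 1 = 0.0123686 = 1.23686%.

1.23686%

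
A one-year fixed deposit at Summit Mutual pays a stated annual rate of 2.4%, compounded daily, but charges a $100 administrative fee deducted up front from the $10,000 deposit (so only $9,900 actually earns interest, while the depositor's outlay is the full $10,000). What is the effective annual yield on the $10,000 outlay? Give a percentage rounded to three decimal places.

Value after one year: 9,900 × (1 + 0.024/365)^365 = 9,900 × 1.024290 = $10,140.47.
Effective yield on the $10,000 outlay: 10,140.47 / 10,000 − 1 = 0.014047 = 1.405%.

1.405%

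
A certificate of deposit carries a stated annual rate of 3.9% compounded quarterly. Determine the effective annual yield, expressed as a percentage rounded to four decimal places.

EAR = (1 + 0.039/4)^4 − 1.
= (1 + 0.009750)^4 − 1 = 1.039574 − 1 = 3.9574%.

3.9574%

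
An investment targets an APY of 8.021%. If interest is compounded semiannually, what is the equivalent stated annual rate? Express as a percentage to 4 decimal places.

7.8663%

(1 + r/2)^2 − 1 = 0.08021, so 1 + r/2 = 1.08021^(1/2).
r/2 = 0.039332, so r = 0.078663 = 7.8663%.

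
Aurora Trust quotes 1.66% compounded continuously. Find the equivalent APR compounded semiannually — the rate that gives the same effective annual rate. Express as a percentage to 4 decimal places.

EAR under continuous compounding: e^0.0166 − 1 = 0.016739.
Solve (1 + r/2)^2 = 1.016739: r/2 = 1.016739^(1/2) − 1 = 0.008335, so r = 0.016669 = 1.6669%.

1.6669%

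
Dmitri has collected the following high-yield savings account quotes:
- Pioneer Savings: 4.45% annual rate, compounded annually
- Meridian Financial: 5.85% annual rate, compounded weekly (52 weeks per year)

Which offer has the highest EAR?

Pioneer Savings: compounded annually, EAR = 4.450%
Meridian Financial: (1 + 0.0585/52)^52 − 1 = 6.021%
The highest effective annual rate is Meridian Financial at 6.021%.

Meridian Financial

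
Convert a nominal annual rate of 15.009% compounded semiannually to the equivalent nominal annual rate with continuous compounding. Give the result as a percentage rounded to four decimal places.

EAR = (1 + 0.15009/2)^2 − 1 = 0.155722.
Equivalent continuous rate: r = ln(1 + 0.155722) = 0.144725 = 14.4725%.

14.4725%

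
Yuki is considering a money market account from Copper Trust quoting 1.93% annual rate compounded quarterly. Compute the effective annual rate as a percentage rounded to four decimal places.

EAR = (1 + 0.0193/4)^4 − 1.
= (1 + 0.004825)^4 − 1 = 1.019440 − 1 = 1.9440%.

1.9440%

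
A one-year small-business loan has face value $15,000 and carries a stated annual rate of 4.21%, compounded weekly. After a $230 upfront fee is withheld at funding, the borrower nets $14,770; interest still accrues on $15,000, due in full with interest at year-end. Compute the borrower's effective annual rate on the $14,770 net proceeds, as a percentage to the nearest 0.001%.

5.922%

Amount owed after one year: 15,000 × (1 + 0.0421/52)^52 = 15,000 × 1.042981 = $15,644.72.
Effective rate on net proceeds: 15,644.72 / 14,770 − 1 = 0.059222 = 5.922%.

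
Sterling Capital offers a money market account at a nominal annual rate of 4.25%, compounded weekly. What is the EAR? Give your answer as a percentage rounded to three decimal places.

EAR = (1 + 0.0425/52)^52 − 1.
= (1 + 0.000817)^52 − 1 = 1.043398 − 1 = 4.340%.

4.340%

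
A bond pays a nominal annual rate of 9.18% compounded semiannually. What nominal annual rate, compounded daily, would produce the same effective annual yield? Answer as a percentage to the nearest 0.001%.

8.977%

EAR = (1 + 0.0918/2)^2 − 1 = 0.093907.
Solve (1 + r/365)^365 = 1.093907: r/365 = 1.093907^(1/365) − 1 = 0.000246, so r = 0.089767 = 8.977%.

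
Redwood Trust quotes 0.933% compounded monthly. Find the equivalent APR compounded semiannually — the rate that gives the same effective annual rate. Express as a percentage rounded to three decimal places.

0.935%

EAR = (1 + 0.00933/12)^12 − 1 = 0.009370.
Solve (1 + r/2)^2 = 1.009370: r/2 = 1.009370^(1/2) − 1 = 0.004674, so r = 0.009348 = 0.935%.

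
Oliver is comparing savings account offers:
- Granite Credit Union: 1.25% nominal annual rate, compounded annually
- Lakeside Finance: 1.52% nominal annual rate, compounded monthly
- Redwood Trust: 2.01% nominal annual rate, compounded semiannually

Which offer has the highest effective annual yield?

Redwood Trust

Granite Credit Union: compounded annually, EAR = 1.250%
Lakeside Finance: (1 + 0.0152/12)^12 − 1 = 1.531%
Redwood Trust: (1 + 0.0201/2)^2 − 1 = 2.020%
The highest effective annual rate is Redwood Trust at 2.020%.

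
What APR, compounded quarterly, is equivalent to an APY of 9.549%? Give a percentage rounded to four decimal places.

9.2249%

(1 + r/4)^4 − 1 = 0.09549, so 1 + r/4 = 1.09549^(1/4).
r/4 = 0.023062, so r = 0.092249 = 9.2249%.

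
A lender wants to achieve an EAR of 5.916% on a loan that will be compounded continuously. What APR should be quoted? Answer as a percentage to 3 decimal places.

Continuous: nominal r satisfies e^r − 1 = 0.05916.
r = ln(1 + 0.05916) = ln(1.05916) = 0.057476 = 5.748%.

5.748%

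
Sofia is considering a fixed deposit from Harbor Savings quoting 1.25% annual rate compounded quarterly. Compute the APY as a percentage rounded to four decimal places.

1.2559%

EAR = (1 + 0.0125/4)^4 − 1.
= (1 + 0.003125)^4 − 1 = 1.012559 − 1 = 1.2559%.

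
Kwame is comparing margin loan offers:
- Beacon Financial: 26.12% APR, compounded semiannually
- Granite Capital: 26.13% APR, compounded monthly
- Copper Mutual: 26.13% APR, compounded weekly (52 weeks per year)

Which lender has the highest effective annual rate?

Copper Mutual

Beacon Financial: (1 + 0.2612/2)^2 − 1 = 27.826%
Granite Capital: (1 + 0.2613/12)^12 − 1 = 29.498%
Copper Mutual: (1 + 0.2613/52)^52 − 1 = 29.777%
The highest effective annual rate is Copper Mutual at 29.777%.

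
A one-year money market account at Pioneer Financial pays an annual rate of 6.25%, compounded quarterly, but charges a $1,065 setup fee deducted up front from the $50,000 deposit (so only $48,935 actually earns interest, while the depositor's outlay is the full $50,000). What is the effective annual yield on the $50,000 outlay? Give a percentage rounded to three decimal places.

Value after one year: 48,935 × (1 + 0.0625/4)^4 = 48,935 × 1.063980 = $52,065.87.
Effective yield on the $50,000 outlay: 52,065.87 / 50,000 − 1 = 0.041317 = 4.132%.

4.132%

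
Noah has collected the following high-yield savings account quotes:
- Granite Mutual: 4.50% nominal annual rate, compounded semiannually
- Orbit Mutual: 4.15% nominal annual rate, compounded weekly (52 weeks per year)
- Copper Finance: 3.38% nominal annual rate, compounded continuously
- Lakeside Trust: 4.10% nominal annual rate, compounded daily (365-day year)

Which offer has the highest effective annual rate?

Granite Mutual: (1 + 0.0450/2)^2 − 1 = 4.551%
Orbit Mutual: (1 + 0.0415/52)^52 − 1 = 4.236%
Copper Finance: e^0.0338 − 1 = 3.438%
Lakeside Trust: (1 + 0.0410/365)^365 − 1 = 4.185%
The highest effective annual rate is Granite Mutual at 4.551%.

Granite Mutual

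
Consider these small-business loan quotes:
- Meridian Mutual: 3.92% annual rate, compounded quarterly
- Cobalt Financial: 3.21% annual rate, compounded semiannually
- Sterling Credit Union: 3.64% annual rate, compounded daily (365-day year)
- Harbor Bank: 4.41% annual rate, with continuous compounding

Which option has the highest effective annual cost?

Harbor Bank

Meridian Mutual: (1 + 0.0392/4)^4 − 1 = 3.978%
Cobalt Financial: (1 + 0.0321/2)^2 − 1 = 3.236%
Sterling Credit Union: (1 + 0.0364/365)^365 − 1 = 3.707%
Harbor Bank: e^0.0441 − 1 = 4.509%
The highest effective annual rate is Harbor Bank at 4.509%.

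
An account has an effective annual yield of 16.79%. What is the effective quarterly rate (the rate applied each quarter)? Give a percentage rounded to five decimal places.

The per-quarter rate i satisfies (1 + i)^4 = 1 + 0.1679.
i = 1.1679^(1/4) − 1 = 0.0395644 = 3.95644%.

3.95644%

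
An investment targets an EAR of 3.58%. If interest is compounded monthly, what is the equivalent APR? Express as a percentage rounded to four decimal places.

(1 + r/12)^12 − 1 = 0.0358, so 1 + r/12 = 1.0358^(1/12).
r/12 = 0.002935, so r = 0.035226 = 3.5226%.

3.5226%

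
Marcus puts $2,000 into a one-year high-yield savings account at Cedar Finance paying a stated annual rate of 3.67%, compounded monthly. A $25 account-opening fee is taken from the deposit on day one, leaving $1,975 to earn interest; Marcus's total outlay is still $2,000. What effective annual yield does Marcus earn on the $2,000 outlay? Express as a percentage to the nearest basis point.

2.44%

Value after one year: 1,975 × (1 + 0.0367/12)^12 = 1,975 × 1.037324 = $2,048.71.
Effective yield on the $2,000 outlay: 2,048.71 / 2,000 − 1 = 0.024357 = 2.44%.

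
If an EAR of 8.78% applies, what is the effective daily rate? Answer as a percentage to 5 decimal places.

0.02306%

The per-day rate i satisfies (1 + i)^365 = 1 + 0.0878.
i = 1.0878^(1/365) − 1 = 0.0002306 = 0.02306%.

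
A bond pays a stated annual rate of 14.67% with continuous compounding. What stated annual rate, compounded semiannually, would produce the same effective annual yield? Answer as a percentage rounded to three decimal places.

15.221%

EAR under continuous compounding: e^0.1467 − 1 = 0.158007.
Solve (1 + r/2)^2 = 1.158007: r/2 = 1.158007^(1/2) − 1 = 0.076107, so r = 0.152214 = 15.221%.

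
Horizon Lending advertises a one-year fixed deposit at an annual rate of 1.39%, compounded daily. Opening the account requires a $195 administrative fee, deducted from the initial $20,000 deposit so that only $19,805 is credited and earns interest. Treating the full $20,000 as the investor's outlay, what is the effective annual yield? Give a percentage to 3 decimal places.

0.411%

Value after one year: 19,805 × (1 + 0.0139/365)^365 = 19,805 × 1.013997 = $20,082.21.
Effective yield on the $20,000 outlay: 20,082.21 / 20,000 − 1 = 0.004110 = 0.411%.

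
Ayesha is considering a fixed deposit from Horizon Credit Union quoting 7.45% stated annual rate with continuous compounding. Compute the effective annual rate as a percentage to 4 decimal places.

7.7345%

With continuous compounding, EAR = e^0.0745 − 1.
e^0.0745 = 1.077345, so EAR = 0.077345 = 7.7345%.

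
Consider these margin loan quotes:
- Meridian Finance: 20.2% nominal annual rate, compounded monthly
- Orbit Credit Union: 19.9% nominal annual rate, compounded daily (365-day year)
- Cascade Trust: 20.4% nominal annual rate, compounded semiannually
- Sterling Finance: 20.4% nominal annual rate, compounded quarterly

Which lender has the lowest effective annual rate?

Cascade Trust

Meridian Finance: (1 + 0.202/12)^12 − 1 = 22.179%
Orbit Credit Union: (1 + 0.199/365)^365 − 1 = 22.012%
Cascade Trust: (1 + 0.204/2)^2 − 1 = 21.440%
Sterling Finance: (1 + 0.204/4)^4 − 1 = 22.014%
The lowest effective annual rate is Cascade Trust at 21.440%.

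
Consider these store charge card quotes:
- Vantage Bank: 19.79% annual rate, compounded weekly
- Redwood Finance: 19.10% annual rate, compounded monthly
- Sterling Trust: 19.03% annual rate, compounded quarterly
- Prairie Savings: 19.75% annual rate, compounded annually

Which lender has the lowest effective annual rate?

Prairie Savings

Vantage Bank: (1 + 0.1979/52)^52 − 1 = 21.838%
Redwood Finance: (1 + 0.1910/12)^12 − 1 = 20.864%
Sterling Trust: (1 + 0.1903/4)^4 − 1 = 20.432%
Prairie Savings: compounded annually, EAR = 19.750%
The lowest effective annual rate is Prairie Savings at 19.750%.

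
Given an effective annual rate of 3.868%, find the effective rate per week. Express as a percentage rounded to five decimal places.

0.07301%

The per-week rate i satisfies (1 + i)^52 = 1 + 0.03868.
i = 1.03868^(1/52) − 1 = 0.0007301 = 0.07301%.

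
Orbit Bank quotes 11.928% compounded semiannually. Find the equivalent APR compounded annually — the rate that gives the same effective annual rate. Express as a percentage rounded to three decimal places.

12.284%

EAR = (1 + 0.11928/2)^2 − 1 = 0.122837.
Compounded annually, the equivalent nominal rate is the EAR itself: 12.284%.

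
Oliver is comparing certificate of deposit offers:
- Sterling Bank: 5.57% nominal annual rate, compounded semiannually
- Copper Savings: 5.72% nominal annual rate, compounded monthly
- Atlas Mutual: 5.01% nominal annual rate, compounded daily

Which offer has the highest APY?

Sterling Bank: (1 + 0.0557/2)^2 − 1 = 5.648%
Copper Savings: (1 + 0.0572/12)^12 − 1 = 5.872%
Atlas Mutual: (1 + 0.0501/365)^365 − 1 = 5.137%
The highest effective annual rate is Copper Savings at 5.872%.

Copper Savings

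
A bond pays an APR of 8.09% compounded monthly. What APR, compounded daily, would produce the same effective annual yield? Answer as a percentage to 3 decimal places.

EAR = (1 + 0.0809/12)^12 − 1 = 0.083968.
Solve (1 + r/365)^365 = 1.083968: r/365 = 1.083968^(1/365) − 1 = 0.000221, so r = 0.080637 = 8.064%.

8.064%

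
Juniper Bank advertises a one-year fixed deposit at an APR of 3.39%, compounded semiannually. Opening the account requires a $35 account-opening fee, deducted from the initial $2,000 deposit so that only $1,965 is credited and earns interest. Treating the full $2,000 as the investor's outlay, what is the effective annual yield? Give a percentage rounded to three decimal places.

Value after one year: 1,965 × (1 + 0.0339/2)^2 = 1,965 × 1.034187 = $2,032.18.
Effective yield on the $2,000 outlay: 2,032.18 / 2,000 − 1 = 0.016089 = 1.609%.

1.609%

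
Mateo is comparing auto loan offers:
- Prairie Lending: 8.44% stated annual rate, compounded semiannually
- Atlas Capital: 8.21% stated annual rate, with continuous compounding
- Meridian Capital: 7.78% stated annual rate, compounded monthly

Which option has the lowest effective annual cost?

Prairie Lending: (1 + 0.0844/2)^2 − 1 = 8.618%
Atlas Capital: e^0.0821 − 1 = 8.556%
Meridian Capital: (1 + 0.0778/12)^12 − 1 = 8.064%
The lowest effective annual rate is Meridian Capital at 8.064%.

Meridian Capital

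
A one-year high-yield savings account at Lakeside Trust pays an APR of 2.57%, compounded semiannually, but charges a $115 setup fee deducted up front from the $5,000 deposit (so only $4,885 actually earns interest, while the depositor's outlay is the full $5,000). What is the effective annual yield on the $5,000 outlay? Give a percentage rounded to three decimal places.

0.227%

Value after one year: 4,885 × (1 + 0.0257/2)^2 = 4,885 × 1.025865 = $5,011.35.
Effective yield on the $5,000 outlay: 5,011.35 / 5,000 − 1 = 0.002270 = 0.227%.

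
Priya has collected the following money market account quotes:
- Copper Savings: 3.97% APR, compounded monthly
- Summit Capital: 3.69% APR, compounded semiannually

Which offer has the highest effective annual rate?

Copper Savings: (1 + 0.0397/12)^12 − 1 = 4.043%
Summit Capital: (1 + 0.0369/2)^2 − 1 = 3.724%
The highest effective annual rate is Copper Savings at 4.043%.

Copper Savings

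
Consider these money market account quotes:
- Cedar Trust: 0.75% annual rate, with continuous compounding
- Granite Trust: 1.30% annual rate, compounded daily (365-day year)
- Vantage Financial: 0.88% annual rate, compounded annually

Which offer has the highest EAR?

Granite Trust

Cedar Trust: e^0.0075 − 1 = 0.753%
Granite Trust: (1 + 0.0130/365)^365 − 1 = 1.308%
Vantage Financial: compounded annually, EAR = 0.880%
The highest effective annual rate is Granite Trust at 1.308%.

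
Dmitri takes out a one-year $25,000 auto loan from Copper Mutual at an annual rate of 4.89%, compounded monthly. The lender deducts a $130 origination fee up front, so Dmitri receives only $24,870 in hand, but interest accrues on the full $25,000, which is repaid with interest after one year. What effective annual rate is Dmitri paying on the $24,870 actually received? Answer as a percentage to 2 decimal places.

5.55%

Amount owed after one year: 25,000 × (1 + 0.0489/12)^12 = 25,000 × 1.050011 = $26,250.27.
Effective rate on net proceeds: 26,250.27 / 24,870 − 1 = 0.055500 = 5.55%.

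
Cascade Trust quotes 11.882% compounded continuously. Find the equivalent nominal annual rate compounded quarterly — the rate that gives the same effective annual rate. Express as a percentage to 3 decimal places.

12.060%

EAR under continuous compounding: e^0.11882 − 1 = 0.126167.
Solve (1 + r/4)^4 = 1.126167: r/4 = 1.126167^(1/4) − 1 = 0.030151, so r = 0.120602 = 12.060%.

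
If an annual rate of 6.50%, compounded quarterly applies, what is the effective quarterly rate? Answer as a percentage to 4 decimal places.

1.6250%

With a nominal annual rate compounded quarterly, the periodic rate is the nominal rate divided by 4.
i = 0.0650 / 4 = 0.0162500 = 1.6250%.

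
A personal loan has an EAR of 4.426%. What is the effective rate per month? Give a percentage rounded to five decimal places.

0.36156%

The per-month rate i satisfies (1 + i)^12 = 1 + 0.04426.
i = 1.04426^(1/12) − 1 = 0.0036156 = 0.36156%.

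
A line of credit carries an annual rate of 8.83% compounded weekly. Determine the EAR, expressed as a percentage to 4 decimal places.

EAR = (1 + 0.0883/52)^52 − 1.
= (1 + 0.001698)^52 − 1 = 1.092234 − 1 = 9.2234%.

9.2234%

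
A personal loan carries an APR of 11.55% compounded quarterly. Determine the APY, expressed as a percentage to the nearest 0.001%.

12.060%

EAR = (1 + 0.1155/4)^4 − 1.
= (1 + 0.028875)^4 − 1 = 1.120600 − 1 = 12.060%.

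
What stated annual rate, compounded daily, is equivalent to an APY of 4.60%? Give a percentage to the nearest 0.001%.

4.498%

(1 + r/365)^365 − 1 = 0.0460, so 1 + r/365 = 1.0460^(1/365).
r/365 = 0.000123, so r = 0.044976 = 4.498%.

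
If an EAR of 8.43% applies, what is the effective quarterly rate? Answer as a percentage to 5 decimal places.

2.04397%

The per-quarter rate i satisfies (1 + i)^4 = 1 + 0.0843.
i = 1.0843^(1/4) − 1 = 0.0204397 = 2.04397%.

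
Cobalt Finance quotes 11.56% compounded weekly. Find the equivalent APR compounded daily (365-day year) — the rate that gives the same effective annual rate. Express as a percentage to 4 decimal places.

EAR = (1 + 0.1156/52)^52 − 1 = 0.122403.
Solve (1 + r/365)^365 = 1.122403: r/365 = 1.122403^(1/365) − 1 = 0.000316, so r = 0.115490 = 11.5490%.

11.5490%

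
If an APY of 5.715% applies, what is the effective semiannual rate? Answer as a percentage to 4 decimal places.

2.8178%

The per-half-year rate i satisfies (1 + i)^2 = 1 + 0.05715.
i = 1.05715^(1/2) − 1 = 0.0281780 = 2.8178%.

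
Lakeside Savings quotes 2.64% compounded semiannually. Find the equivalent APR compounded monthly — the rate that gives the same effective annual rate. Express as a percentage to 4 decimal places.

2.6256%

EAR = (1 + 0.0264/2)^2 − 1 = 0.026574.
Solve (1 + r/12)^12 = 1.026574: r/12 = 1.026574^(1/12) − 1 = 0.002188, so r = 0.026256 = 2.6256%.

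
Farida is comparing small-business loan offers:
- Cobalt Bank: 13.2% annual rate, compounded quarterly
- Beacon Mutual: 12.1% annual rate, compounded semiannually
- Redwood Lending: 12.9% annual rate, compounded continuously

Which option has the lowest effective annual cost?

Beacon Mutual

Cobalt Bank: (1 + 0.132/4)^4 − 1 = 13.868%
Beacon Mutual: (1 + 0.121/2)^2 − 1 = 12.466%
Redwood Lending: e^0.129 − 1 = 13.769%
The lowest effective annual rate is Beacon Mutual at 12.466%.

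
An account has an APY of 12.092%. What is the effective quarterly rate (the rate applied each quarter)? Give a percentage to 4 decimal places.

The per-quarter rate i satisfies (1 + i)^4 = 1 + 0.12092.
i = 1.12092^(1/4) − 1 = 0.0289485 = 2.8949%.

2.8949%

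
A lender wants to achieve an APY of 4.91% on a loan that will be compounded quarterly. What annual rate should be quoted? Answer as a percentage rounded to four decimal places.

(1 + r/4)^4 − 1 = 0.0491, so 1 + r/4 = 1.0491^(1/4).
r/4 = 0.012055, so r = 0.048221 = 4.8221%.

4.8221%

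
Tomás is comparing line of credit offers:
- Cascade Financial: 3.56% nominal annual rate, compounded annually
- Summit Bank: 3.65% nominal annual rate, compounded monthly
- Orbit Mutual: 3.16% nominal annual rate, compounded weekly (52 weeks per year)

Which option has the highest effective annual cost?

Summit Bank

Cascade Financial: compounded annually, EAR = 3.560%
Summit Bank: (1 + 0.0365/12)^12 − 1 = 3.712%
Orbit Mutual: (1 + 0.0316/52)^52 − 1 = 3.209%
The highest effective annual rate is Summit Bank at 3.712%.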